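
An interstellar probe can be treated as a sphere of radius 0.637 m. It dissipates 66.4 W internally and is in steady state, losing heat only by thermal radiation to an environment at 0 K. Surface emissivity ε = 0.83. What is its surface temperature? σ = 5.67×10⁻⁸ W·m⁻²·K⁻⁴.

Steady state: internal power = radiated power, P = εσA T⁴.
Radiating area A = 4πr² = 5.099 m².
T⁴ = P/(εσA) = 66.4/(0.83·5.67×10⁻⁸·5.099) = 2.767×10⁸ K⁴.
T = (2.767×10⁸)^(1/4).

T ≈ 129 K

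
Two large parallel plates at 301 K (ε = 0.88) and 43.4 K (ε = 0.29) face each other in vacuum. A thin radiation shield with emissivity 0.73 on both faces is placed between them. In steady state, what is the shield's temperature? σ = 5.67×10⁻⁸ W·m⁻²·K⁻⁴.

T_s ≈ 277 K

In steady state the net flux on the hot side equals that on the cold side.
σ(T₁⁴−T_s⁴)/D₁ = σ(T_s⁴−T₂⁴)/D₂, with D₁ = 1/ε₁+1/ε_s−1 = 1.506, D₂ = 1/ε_s+1/ε₂−1 = 3.818.
Solve for T_s⁴: T_s⁴ = (D₂·T₁⁴ + D₁·T₂⁴)/(D₁+D₂) = 5.887×10⁹ K⁴.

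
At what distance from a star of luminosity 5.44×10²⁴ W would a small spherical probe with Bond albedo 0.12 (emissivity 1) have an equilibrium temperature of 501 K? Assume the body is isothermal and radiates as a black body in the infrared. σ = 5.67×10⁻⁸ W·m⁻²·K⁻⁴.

For an isothermal black-emitting sphere, (1−a)S·πr² = σ·4πr²·T⁴ ⇒ S = 4σT⁴/(1−a).
S = 4·5.67×10⁻⁸·(501)⁴/0.880 = 16240 W/m².
Flux falls as S = L/(4πd²), so d = √(L/(4πS)) = √(5.44×10²⁴/(4π·16240)).

d ≈ 5.16×10⁹ m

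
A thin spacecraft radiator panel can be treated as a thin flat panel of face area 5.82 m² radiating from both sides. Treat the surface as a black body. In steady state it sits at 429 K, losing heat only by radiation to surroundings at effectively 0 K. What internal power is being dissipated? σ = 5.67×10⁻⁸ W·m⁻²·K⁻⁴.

P ≈ 22400 W

Steady state: P = εσA T⁴.
A = 2·5.82 = 11.64 m²; T⁴ = (429)⁴ = 3.387×10¹⁰ K⁴.
P = 1.0 × 5.67×10⁻⁸ × 11.64 × 3.387×10¹⁰.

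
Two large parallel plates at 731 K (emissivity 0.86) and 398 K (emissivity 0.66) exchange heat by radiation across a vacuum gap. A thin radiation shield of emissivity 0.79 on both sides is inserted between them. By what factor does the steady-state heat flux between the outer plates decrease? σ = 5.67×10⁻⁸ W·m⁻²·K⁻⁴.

factor ≈ 1.91

Without shield: q₀ = σΔ(T⁴)/(1/ε₁+1/ε₂−1) with denominator 1.678.
With shield the two gaps are in series; the resistances add: (1/ε₁+1/ε_s−1)+(1/ε_s+1/ε₂−1) = 1.429+1.781 = 3.210.
Heat-flux ratio q₀/q = 3.210/1.678.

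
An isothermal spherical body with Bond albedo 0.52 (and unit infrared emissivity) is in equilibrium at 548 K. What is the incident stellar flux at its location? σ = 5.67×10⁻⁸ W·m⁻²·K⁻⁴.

(1−a)S·πr² = σ·4πr²·T⁴ ⇒ S = 4σT⁴/(1−a).
S = 4·5.67×10⁻⁸·9.018×10¹⁰/0.480.

S ≈ 42600 W/m²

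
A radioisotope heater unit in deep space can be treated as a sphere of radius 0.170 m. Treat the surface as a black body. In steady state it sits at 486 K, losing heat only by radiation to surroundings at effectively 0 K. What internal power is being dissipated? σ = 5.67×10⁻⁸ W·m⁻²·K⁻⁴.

Steady state: P = εσA T⁴.
A = 4πr² = 0.3632 m²; T⁴ = (486)⁴ = 5.579×10¹⁰ K⁴.
P = 1.0 × 5.67×10⁻⁸ × 0.3632 × 5.579×10¹⁰.

P ≈ 1150 W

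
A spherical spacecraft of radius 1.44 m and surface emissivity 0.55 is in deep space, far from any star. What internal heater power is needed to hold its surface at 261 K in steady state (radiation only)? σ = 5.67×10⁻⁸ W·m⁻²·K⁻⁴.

P ≈ 3770 W

P = εσ·4πr²·T⁴.
4πr² = 26.06 m²; T⁴ = 4.640×10⁹ K⁴.
P = 0.55·5.67×10⁻⁸·26.06·4.640×10⁹.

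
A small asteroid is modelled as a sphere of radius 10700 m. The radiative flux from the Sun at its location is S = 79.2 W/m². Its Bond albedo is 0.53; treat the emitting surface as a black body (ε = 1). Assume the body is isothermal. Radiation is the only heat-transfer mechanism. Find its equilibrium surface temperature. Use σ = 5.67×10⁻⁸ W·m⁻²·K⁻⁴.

At equilibrium, absorbed power = emitted power.
Absorbing cross-section = πr² = 3.597×10⁸ m²; emitting surface = 4πr² = 1.439×10⁹ m² (ratio 4).
(1−a)S·A_cross = εσ·A_surf·T⁴  ⇒  T⁴ = (1−a)S/(4σ).
T⁴ = 0.470·79.2/(4·5.67×10⁻⁸) = 1.641×10⁸ K⁴.
T = (1.641×10⁸)^(1/4).

T ≈ 113 K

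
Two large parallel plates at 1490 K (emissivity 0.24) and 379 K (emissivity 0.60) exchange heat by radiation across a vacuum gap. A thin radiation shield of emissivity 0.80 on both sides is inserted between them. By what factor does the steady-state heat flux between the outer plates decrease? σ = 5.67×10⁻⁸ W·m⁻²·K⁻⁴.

Without shield: q₀ = σΔ(T⁴)/(1/ε₁+1/ε₂−1) with denominator 4.833.
With shield the two gaps are in series; the resistances add: (1/ε₁+1/ε_s−1)+(1/ε_s+1/ε₂−1) = 4.417+1.917 = 6.333.
Heat-flux ratio q₀/q = 6.333/4.833.

factor ≈ 1.31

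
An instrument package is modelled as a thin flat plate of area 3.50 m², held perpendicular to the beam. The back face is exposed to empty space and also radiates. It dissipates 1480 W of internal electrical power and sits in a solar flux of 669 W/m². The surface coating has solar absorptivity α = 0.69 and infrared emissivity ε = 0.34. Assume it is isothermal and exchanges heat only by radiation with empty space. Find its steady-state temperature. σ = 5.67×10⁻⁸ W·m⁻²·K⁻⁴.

At steady state, absorbed solar power + internal power = radiated power.
Absorbed: α·S·A_cross = 0.69·669·3.500 = 1616 W (cross-section A).
Total input = 1616 + 1480 = 3096 W.
Radiated: εσ·A_surf·T⁴ with A_surf = 2A = 7.000 m².
T⁴ = 3096/(0.34·5.67×10⁻⁸·7.000) = 2.294×10¹⁰ K⁴.

T ≈ 389 K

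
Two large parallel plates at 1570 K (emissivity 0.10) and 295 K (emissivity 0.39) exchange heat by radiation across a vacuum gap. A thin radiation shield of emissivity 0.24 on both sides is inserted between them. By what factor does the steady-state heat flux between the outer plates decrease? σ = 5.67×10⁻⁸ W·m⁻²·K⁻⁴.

factor ≈ 1.63

Without shield: q₀ = σΔ(T⁴)/(1/ε₁+1/ε₂−1) with denominator 11.56.
With shield the two gaps are in series; the resistances add: (1/ε₁+1/ε_s−1)+(1/ε_s+1/ε₂−1) = 13.17+5.731 = 18.90.
Heat-flux ratio q₀/q = 18.90/11.56.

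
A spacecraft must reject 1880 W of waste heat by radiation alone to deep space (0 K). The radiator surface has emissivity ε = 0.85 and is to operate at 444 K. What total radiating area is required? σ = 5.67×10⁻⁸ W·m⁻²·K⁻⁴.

P = εσA T⁴ ⇒ A = P/(εσT⁴).
T⁴ = 3.886×10¹⁰ K⁴.
A = 1880/(0.85 × 5.67×10⁻⁸ × 3.886×10¹⁰).

A ≈ 1.00 m²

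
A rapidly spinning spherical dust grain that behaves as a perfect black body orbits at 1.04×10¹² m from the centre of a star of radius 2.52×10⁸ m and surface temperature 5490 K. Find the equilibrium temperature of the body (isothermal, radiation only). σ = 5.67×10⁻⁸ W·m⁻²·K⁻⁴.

The star's surface emits σT_*⁴; at distance d the flux is S = σT_*⁴(R_*/d)².
S = 5.67×10⁻⁸·(5490)⁴·(2.52×10⁸/1.04×10¹²)² = 3.024 W/m².
For an isothermal sphere T⁴ = (1−a)S/(4σ) = 1.333×10⁷ K⁴.

T ≈ 60.4 K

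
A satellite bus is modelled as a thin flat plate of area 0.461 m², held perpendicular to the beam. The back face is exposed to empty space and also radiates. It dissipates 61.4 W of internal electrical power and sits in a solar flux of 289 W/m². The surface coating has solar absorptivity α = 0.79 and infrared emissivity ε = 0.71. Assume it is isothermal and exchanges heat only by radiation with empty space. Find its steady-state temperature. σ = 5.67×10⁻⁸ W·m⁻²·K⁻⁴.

T ≈ 259 K

At steady state, absorbed solar power + internal power = radiated power.
Absorbed: α·S·A_cross = 0.79·289·0.4610 = 105.3 W (cross-section A).
Total input = 105.3 + 61.4 = 166.7 W.
Radiated: εσ·A_surf·T⁴ with A_surf = 2A = 0.9220 m².
T⁴ = 166.7/(0.71·5.67×10⁻⁸·0.9220) = 4.490×10⁹ K⁴.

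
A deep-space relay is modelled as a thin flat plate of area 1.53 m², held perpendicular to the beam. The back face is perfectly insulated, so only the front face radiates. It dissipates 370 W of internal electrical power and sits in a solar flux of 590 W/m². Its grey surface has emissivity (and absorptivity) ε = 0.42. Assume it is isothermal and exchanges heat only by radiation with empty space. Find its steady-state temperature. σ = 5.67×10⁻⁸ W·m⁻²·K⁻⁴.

At steady state, absorbed solar power + internal power = radiated power.
Absorbed: α·S·A_cross = 0.42·590·1.530 = 379.1 W (cross-section A).
Total input = 379.1 + 370 = 749.1 W.
Radiated: εσ·A_surf·T⁴ with A_surf = A = 1.530 m².
T⁴ = 749.1/(0.42·5.67×10⁻⁸·1.530) = 2.056×10¹⁰ K⁴.

T ≈ 379 K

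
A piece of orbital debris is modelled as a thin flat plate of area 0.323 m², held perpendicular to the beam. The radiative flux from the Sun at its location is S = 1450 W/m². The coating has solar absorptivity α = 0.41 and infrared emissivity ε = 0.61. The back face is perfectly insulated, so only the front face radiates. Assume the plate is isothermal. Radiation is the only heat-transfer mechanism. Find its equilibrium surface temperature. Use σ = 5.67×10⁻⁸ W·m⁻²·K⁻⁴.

T ≈ 362 K

At equilibrium, absorbed power = emitted power.
Absorbing cross-section = A = 0.3230 m²; emitting surface = A = 0.3230 m² (ratio 1).
αS·A_cross = εσ·A_surf·T⁴  ⇒  T⁴ = αS/(ε·1σ).
T⁴ = 0.410·1450/(0.61·1·5.67×10⁻⁸) = 1.719×10¹⁰ K⁴.
T = (1.719×10¹⁰)^(1/4).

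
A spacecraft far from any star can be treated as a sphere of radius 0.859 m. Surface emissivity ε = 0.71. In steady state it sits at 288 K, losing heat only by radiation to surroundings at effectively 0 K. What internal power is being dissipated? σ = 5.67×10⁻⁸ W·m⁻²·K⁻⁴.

P ≈ 2570 W

Steady state: P = εσA T⁴.
A = 4πr² = 9.272 m²; T⁴ = (288)⁴ = 6.880×10⁹ K⁴.
P = 0.71 × 5.67×10⁻⁸ × 9.272 × 6.880×10⁹.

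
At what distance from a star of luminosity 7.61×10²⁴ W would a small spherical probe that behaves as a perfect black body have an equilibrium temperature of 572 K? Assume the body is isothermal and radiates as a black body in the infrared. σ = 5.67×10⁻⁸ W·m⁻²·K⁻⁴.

d ≈ 4.99×10⁹ m

For an isothermal black-emitting sphere, (1−a)S·πr² = σ·4πr²·T⁴ ⇒ S = 4σT⁴/(1−a).
S = 4·5.67×10⁻⁸·(572)⁴/1.00 = 24280 W/m².
Flux falls as S = L/(4πd²), so d = √(L/(4πS)) = √(7.61×10²⁴/(4π·24280)).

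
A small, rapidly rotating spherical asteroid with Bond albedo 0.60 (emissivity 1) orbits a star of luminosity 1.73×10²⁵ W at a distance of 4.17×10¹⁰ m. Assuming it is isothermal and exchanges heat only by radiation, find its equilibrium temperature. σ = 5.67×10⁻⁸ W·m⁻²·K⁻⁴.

T ≈ 193 K

First find the stellar flux at distance d: S = L/(4πd²) = 1.73×10²⁵/(4π·(4.17×10¹⁰)²) = 791.7 W/m².
For an isothermal sphere, absorbed (1−a)S·πr² = emitted σ·4πr²·T⁴, so T⁴ = (1−a)S/(4σ).
T⁴ = 0.400·791.7/(4·5.67×10⁻⁸) = 1.396×10⁹ K⁴.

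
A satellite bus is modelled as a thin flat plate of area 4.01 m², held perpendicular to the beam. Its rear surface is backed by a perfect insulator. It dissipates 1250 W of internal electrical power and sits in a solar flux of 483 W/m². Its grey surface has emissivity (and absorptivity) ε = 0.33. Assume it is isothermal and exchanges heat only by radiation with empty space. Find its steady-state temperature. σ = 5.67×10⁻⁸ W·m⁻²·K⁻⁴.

T ≈ 398 K

At steady state, absorbed solar power + internal power = radiated power.
Absorbed: α·S·A_cross = 0.33·483·4.010 = 639.2 W (cross-section A).
Total input = 639.2 + 1250 = 1889 W.
Radiated: εσ·A_surf·T⁴ with A_surf = A = 4.010 m².
T⁴ = 1889/(0.33·5.67×10⁻⁸·4.010) = 2.518×10¹⁰ K⁴.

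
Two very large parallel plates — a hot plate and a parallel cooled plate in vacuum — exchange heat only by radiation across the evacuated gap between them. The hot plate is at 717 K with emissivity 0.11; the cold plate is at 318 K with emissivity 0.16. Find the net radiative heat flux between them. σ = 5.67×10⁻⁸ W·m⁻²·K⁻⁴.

q ≈ 1000 W/m²

For two infinite grey parallel plates, q = σ(T₁⁴ − T₂⁴)/(1/ε₁ + 1/ε₂ − 1).
T₁⁴ − T₂⁴ = 2.643×10¹¹ − 1.023×10¹⁰ = 2.541×10¹¹ K⁴.
1/ε₁ + 1/ε₂ − 1 = 9.091 + 6.250 − 1 = 14.34.
q = 5.67×10⁻⁸ × 2.541×10¹¹ / 14.34.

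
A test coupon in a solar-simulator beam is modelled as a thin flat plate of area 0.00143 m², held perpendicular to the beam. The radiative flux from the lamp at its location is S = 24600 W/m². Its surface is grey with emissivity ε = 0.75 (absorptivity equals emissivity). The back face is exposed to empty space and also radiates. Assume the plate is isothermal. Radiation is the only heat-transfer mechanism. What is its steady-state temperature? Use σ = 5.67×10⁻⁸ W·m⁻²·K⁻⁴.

T ≈ 682 K

At equilibrium, absorbed power = emitted power.
Absorbing cross-section = A = 0.001430 m²; emitting surface = 2A = 0.002860 m² (ratio 2).
εS·A_cross = εσ·A_surf·T⁴  ⇒  T⁴ = S/(2σ)   (ε cancels).
T⁴ = 24600/(2·5.67×10⁻⁸) = 2.169×10¹¹ K⁴.
T = (2.169×10¹¹)^(1/4).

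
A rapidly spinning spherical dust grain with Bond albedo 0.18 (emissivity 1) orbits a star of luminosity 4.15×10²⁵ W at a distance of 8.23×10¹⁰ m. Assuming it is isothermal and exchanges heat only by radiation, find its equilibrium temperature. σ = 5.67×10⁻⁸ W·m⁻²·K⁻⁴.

T ≈ 205 K

First find the stellar flux at distance d: S = L/(4πd²) = 4.15×10²⁵/(4π·(8.23×10¹⁰)²) = 487.6 W/m².
For an isothermal sphere, absorbed (1−a)S·πr² = emitted σ·4πr²·T⁴, so T⁴ = (1−a)S/(4σ).
T⁴ = 0.820·487.6/(4·5.67×10⁻⁸) = 1.763×10⁹ K⁴.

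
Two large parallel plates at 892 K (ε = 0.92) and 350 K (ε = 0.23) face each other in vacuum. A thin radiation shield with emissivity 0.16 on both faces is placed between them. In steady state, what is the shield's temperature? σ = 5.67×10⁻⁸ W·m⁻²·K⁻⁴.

In steady state the net flux on the hot side equals that on the cold side.
σ(T₁⁴−T_s⁴)/D₁ = σ(T_s⁴−T₂⁴)/D₂, with D₁ = 1/ε₁+1/ε_s−1 = 6.337, D₂ = 1/ε_s+1/ε₂−1 = 9.598.
Solve for T_s⁴: T_s⁴ = (D₂·T₁⁴ + D₁·T₂⁴)/(D₁+D₂) = 3.873×10¹¹ K⁴.

T_s ≈ 789 K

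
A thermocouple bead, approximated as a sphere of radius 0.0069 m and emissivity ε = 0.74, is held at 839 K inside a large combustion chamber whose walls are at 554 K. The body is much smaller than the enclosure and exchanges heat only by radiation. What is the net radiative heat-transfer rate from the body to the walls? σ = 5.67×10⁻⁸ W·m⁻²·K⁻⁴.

For a small grey body in a large enclosure: P_net = εσA(T_body⁴ − T_wall⁴).
A = 4πr² = 5.983×10⁻⁴ m²; T_body⁴ − T_wall⁴ = 4.955×10¹¹ − 9.420×10¹⁰ = 4.013×10¹¹ K⁴.
|P_net| = 0.74·5.67×10⁻⁸·5.983×10⁻⁴·4.013×10¹¹.

P_net ≈ 10.1 W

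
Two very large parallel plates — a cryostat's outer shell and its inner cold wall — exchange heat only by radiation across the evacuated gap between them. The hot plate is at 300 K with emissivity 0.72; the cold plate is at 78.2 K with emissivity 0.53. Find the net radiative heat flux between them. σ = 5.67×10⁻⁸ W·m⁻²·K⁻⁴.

For two infinite grey parallel plates, q = σ(T₁⁴ − T₂⁴)/(1/ε₁ + 1/ε₂ − 1).
T₁⁴ − T₂⁴ = 8.100×10⁹ − 3.740×10⁷ = 8.063×10⁹ K⁴.
1/ε₁ + 1/ε₂ − 1 = 1.389 + 1.887 − 1 = 2.276.
q = 5.67×10⁻⁸ × 8.063×10⁹ / 2.276.

q ≈ 201 W/m²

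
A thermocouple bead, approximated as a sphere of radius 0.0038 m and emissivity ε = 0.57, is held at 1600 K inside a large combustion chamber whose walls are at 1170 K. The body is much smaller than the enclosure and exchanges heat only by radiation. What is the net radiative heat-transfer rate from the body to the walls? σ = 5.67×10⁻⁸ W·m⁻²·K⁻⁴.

For a small grey body in a large enclosure: P_net = εσA(T_body⁴ − T_wall⁴).
A = 4πr² = 1.815×10⁻⁴ m²; T_body⁴ − T_wall⁴ = 6.554×10¹² − 1.874×10¹² = 4.680×10¹² K⁴.
|P_net| = 0.57·5.67×10⁻⁸·1.815×10⁻⁴·4.680×10¹².

P_net ≈ 27.4 W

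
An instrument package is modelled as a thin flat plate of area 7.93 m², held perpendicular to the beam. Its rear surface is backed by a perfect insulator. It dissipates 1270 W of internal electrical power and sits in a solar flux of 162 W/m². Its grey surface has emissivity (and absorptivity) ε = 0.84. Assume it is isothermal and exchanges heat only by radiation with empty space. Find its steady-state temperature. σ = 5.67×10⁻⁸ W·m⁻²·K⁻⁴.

At steady state, absorbed solar power + internal power = radiated power.
Absorbed: α·S·A_cross = 0.84·162·7.930 = 1079 W (cross-section A).
Total input = 1079 + 1270 = 2349 W.
Radiated: εσ·A_surf·T⁴ with A_surf = A = 7.930 m².
T⁴ = 2349/(0.84·5.67×10⁻⁸·7.930) = 6.220×10⁹ K⁴.

T ≈ 281 K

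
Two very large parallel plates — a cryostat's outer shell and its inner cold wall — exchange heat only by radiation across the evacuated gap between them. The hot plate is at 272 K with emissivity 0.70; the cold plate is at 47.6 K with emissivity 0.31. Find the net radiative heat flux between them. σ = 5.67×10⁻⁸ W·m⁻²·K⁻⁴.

q ≈ 84.8 W/m²

For two infinite grey parallel plates, q = σ(T₁⁴ − T₂⁴)/(1/ε₁ + 1/ε₂ − 1).
T₁⁴ − T₂⁴ = 5.474×10⁹ − 5.134×10⁶ = 5.468×10⁹ K⁴.
1/ε₁ + 1/ε₂ − 1 = 1.429 + 3.226 − 1 = 3.654.
q = 5.67×10⁻⁸ × 5.468×10⁹ / 3.654.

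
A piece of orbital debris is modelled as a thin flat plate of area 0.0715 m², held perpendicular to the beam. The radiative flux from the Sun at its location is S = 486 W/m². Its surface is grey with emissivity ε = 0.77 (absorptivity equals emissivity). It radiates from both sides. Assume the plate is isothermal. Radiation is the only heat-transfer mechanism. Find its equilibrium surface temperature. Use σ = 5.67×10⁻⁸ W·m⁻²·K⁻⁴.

T ≈ 256 K

At equilibrium, absorbed power = emitted power.
Absorbing cross-section = A = 0.07150 m²; emitting surface = 2A = 0.1430 m² (ratio 2).
εS·A_cross = εσ·A_surf·T⁴  ⇒  T⁴ = S/(2σ)   (ε cancels).
T⁴ = 486/(2·5.67×10⁻⁸) = 4.286×10⁹ K⁴.
T = (4.286×10⁹)^(1/4).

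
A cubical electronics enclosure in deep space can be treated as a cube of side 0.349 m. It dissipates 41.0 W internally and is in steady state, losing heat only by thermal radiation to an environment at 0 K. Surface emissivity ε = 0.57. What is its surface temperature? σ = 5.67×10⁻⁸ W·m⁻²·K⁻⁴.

T ≈ 204 K

Steady state: internal power = radiated power, P = εσA T⁴.
Radiating area A = 6L² = 0.7308 m².
T⁴ = P/(εσA) = 41.0/(0.57·5.67×10⁻⁸·0.7308) = 1.736×10⁹ K⁴.
T = (1.736×10⁹)^(1/4).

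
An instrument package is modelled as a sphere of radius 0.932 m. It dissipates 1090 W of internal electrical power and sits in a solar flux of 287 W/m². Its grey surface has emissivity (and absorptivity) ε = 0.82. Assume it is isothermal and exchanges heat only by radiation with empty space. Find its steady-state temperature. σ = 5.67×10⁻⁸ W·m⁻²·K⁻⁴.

T ≈ 242 K

At steady state, absorbed solar power + internal power = radiated power.
Absorbed: α·S·A_cross = 0.82·287·2.729 = 642.2 W (cross-section πr²).
Total input = 642.2 + 1090 = 1732 W.
Radiated: εσ·A_surf·T⁴ with A_surf = 4πr² = 10.92 m².
T⁴ = 1732/(0.82·5.67×10⁻⁸·10.92) = 3.413×10⁹ K⁴.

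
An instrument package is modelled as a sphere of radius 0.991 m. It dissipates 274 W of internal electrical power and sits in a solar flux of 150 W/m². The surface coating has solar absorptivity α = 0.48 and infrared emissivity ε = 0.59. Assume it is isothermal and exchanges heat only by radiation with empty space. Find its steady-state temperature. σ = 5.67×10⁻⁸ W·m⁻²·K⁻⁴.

T ≈ 186 K

At steady state, absorbed solar power + internal power = radiated power.
Absorbed: α·S·A_cross = 0.48·150·3.085 = 222.1 W (cross-section πr²).
Total input = 222.1 + 274 = 496.1 W.
Radiated: εσ·A_surf·T⁴ with A_surf = 4πr² = 12.34 m².
T⁴ = 496.1/(0.59·5.67×10⁻⁸·12.34) = 1.202×10⁹ K⁴.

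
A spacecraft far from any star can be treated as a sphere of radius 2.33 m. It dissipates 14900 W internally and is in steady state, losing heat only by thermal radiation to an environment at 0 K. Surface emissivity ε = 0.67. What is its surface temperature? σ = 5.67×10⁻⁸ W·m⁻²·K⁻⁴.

Steady state: internal power = radiated power, P = εσA T⁴.
Radiating area A = 4πr² = 68.22 m².
T⁴ = P/(εσA) = 14900/(0.67·5.67×10⁻⁸·68.22) = 5.749×10⁹ K⁴.
T = (5.749×10⁹)^(1/4).

T ≈ 275 K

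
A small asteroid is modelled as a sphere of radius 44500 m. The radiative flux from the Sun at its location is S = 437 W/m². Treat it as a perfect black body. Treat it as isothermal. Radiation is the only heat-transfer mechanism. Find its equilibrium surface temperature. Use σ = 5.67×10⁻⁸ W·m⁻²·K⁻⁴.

At equilibrium, absorbed power = emitted power.
Absorbing cross-section = πr² = 6.221×10⁹ m²; emitting surface = 4πr² = 2.488×10¹⁰ m² (ratio 4).
S·A_cross = εσ·A_surf·T⁴  ⇒  T⁴ = S/(4σ).
T⁴ = 1.00·437/(4·5.67×10⁻⁸) = 1.927×10⁹ K⁴.
T = (1.927×10⁹)^(1/4).

T ≈ 210 K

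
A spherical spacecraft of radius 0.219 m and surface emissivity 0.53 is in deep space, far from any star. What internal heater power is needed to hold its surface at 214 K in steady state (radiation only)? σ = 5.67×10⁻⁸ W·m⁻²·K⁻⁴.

P = εσ·4πr²·T⁴.
4πr² = 0.6027 m²; T⁴ = 2.097×10⁹ K⁴.
P = 0.53·5.67×10⁻⁸·0.6027·2.097×10⁹.

P ≈ 38.0 W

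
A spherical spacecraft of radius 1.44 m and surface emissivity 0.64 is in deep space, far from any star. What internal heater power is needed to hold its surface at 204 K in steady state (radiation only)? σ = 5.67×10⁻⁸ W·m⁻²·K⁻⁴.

P = εσ·4πr²·T⁴.
4πr² = 26.06 m²; T⁴ = 1.732×10⁹ K⁴.
P = 0.64·5.67×10⁻⁸·26.06·1.732×10⁹.

P ≈ 1640 W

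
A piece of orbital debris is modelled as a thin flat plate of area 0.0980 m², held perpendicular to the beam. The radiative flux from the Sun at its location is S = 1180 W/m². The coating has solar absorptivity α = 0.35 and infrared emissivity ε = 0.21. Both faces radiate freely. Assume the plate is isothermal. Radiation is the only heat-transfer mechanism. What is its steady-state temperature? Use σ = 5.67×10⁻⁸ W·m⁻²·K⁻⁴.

T ≈ 363 K

At equilibrium, absorbed power = emitted power.
Absorbing cross-section = A = 0.09800 m²; emitting surface = 2A = 0.1960 m² (ratio 2).
αS·A_cross = εσ·A_surf·T⁴  ⇒  T⁴ = αS/(ε·2σ).
T⁴ = 0.350·1180/(0.21·2·5.67×10⁻⁸) = 1.734×10¹⁰ K⁴.
T = (1.734×10¹⁰)^(1/4).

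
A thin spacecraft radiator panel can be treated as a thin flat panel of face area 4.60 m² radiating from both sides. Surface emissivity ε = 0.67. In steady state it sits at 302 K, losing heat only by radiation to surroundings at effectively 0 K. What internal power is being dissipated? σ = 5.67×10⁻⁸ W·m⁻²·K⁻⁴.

P ≈ 2910 W

Steady state: P = εσA T⁴.
A = 2·4.60 = 9.200 m²; T⁴ = (302)⁴ = 8.318×10⁹ K⁴.
P = 0.67 × 5.67×10⁻⁸ × 9.200 × 8.318×10⁹.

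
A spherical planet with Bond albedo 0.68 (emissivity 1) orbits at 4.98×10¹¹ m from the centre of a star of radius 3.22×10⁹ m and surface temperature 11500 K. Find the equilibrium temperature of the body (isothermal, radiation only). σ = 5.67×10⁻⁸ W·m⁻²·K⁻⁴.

The star's surface emits σT_*⁴; at distance d the flux is S = σT_*⁴(R_*/d)².
S = 5.67×10⁻⁸·(11500)⁴·(3.22×10⁹/4.98×10¹¹)² = 41460 W/m².
For an isothermal sphere T⁴ = (1−a)S/(4σ) = 5.850×10¹⁰ K⁴.

T ≈ 492 K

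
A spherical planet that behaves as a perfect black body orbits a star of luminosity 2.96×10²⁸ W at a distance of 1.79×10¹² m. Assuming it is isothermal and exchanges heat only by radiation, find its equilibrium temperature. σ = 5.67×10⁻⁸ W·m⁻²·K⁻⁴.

First find the stellar flux at distance d: S = L/(4πd²) = 2.96×10²⁸/(4π·(1.79×10¹²)²) = 735.1 W/m².
For an isothermal sphere, absorbed (1−a)S·πr² = emitted σ·4πr²·T⁴, so T⁴ = (1−a)S/(4σ).
T⁴ = 1.00·735.1/(4·5.67×10⁻⁸) = 3.241×10⁹ K⁴.

T ≈ 239 K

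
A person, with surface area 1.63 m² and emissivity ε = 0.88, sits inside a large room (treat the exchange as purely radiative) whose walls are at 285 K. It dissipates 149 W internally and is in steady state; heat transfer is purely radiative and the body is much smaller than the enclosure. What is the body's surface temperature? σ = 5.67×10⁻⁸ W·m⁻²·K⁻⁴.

T ≈ 303 K

For a small grey body in a large enclosure, net radiated power = εσA(T⁴ − T_w⁴).
Steady state: P = εσA(T⁴ − T_w⁴) with A = 1.63 m².
T⁴ = P/(εσA) + T_w⁴ = 149/(0.88·5.67×10⁻⁸·1.630) + (285)⁴
    = 1.832×10⁹ + 6.598×10⁹ = 8.430×10⁹ K⁴.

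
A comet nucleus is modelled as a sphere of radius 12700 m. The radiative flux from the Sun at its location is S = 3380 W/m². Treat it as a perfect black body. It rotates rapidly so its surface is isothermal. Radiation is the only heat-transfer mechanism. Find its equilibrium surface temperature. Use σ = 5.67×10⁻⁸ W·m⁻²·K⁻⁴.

At equilibrium, absorbed power = emitted power.
Absorbing cross-section = πr² = 5.067×10⁸ m²; emitting surface = 4πr² = 2.027×10⁹ m² (ratio 4).
S·A_cross = εσ·A_surf·T⁴  ⇒  T⁴ = S/(4σ).
T⁴ = 1.00·3380/(4·5.67×10⁻⁸) = 1.490×10¹⁰ K⁴.
T = (1.490×10¹⁰)^(1/4).

T ≈ 349 K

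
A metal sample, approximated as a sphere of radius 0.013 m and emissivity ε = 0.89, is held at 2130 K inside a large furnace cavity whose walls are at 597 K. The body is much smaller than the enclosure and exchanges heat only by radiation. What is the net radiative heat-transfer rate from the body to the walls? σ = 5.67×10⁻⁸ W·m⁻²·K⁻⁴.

P_net ≈ 2190 W

For a small grey body in a large enclosure: P_net = εσA(T_body⁴ − T_wall⁴).
A = 4πr² = 0.002124 m²; T_body⁴ − T_wall⁴ = 2.058×10¹³ − 1.270×10¹¹ = 2.046×10¹³ K⁴.
|P_net| = 0.89·5.67×10⁻⁸·0.002124·2.046×10¹³.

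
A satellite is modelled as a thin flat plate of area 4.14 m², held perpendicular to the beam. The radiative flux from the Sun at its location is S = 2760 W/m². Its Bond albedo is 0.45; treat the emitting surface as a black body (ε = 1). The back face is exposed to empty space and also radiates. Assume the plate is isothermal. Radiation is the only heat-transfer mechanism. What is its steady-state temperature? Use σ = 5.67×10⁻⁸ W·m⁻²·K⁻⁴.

T ≈ 340 K

At equilibrium, absorbed power = emitted power.
Absorbing cross-section = A = 4.140 m²; emitting surface = 2A = 8.280 m² (ratio 2).
(1−a)S·A_cross = εσ·A_surf·T⁴  ⇒  T⁴ = (1−a)S/(2σ).
T⁴ = 0.550·2760/(2·5.67×10⁻⁸) = 1.339×10¹⁰ K⁴.
T = (1.339×10¹⁰)^(1/4).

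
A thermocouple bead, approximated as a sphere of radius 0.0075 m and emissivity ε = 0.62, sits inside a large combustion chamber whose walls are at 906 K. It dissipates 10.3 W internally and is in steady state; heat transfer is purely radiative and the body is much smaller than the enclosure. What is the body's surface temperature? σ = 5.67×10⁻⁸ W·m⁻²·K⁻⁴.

For a small grey body in a large enclosure, net radiated power = εσA(T⁴ − T_w⁴).
Steady state: P = εσA(T⁴ − T_w⁴) with A = 4πr² = 7.069×10⁻⁴ m².
T⁴ = P/(εσA) + T_w⁴ = 10.3/(0.62·5.67×10⁻⁸·7.069×10⁻⁴) + (906)⁴
    = 4.145×10¹¹ + 6.738×10¹¹ = 1.088×10¹² K⁴.

T ≈ 1020 K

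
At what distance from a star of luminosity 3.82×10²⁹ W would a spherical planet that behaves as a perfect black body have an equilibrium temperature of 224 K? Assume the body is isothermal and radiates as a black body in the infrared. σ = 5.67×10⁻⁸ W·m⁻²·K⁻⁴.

d ≈ 7.30×10¹² m

For an isothermal black-emitting sphere, (1−a)S·πr² = σ·4πr²·T⁴ ⇒ S = 4σT⁴/(1−a).
S = 4·5.67×10⁻⁸·(224)⁴/1.00 = 571.0 W/m².
Flux falls as S = L/(4πd²), so d = √(L/(4πS)) = √(3.82×10²⁹/(4π·571.0)).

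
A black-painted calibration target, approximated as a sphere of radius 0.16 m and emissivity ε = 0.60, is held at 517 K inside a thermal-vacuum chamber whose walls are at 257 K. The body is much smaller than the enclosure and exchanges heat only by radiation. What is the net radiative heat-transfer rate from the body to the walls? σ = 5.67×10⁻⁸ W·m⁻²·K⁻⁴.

For a small grey body in a large enclosure: P_net = εσA(T_body⁴ − T_wall⁴).
A = 4πr² = 0.3217 m²; T_body⁴ − T_wall⁴ = 7.144×10¹⁰ − 4.362×10⁹ = 6.708×10¹⁰ K⁴.
|P_net| = 0.60·5.67×10⁻⁸·0.3217·6.708×10¹⁰.

P_net ≈ 734 W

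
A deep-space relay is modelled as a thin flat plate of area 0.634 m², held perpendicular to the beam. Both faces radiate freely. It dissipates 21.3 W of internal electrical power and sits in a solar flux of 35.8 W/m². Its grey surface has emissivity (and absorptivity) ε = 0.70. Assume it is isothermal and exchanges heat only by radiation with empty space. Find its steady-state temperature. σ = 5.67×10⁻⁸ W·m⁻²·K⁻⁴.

T ≈ 165 K

At steady state, absorbed solar power + internal power = radiated power.
Absorbed: α·S·A_cross = 0.70·35.8·0.6340 = 15.89 W (cross-section A).
Total input = 15.89 + 21.3 = 37.19 W.
Radiated: εσ·A_surf·T⁴ with A_surf = 2A = 1.268 m².
T⁴ = 37.19/(0.70·5.67×10⁻⁸·1.268) = 7.389×10⁸ K⁴.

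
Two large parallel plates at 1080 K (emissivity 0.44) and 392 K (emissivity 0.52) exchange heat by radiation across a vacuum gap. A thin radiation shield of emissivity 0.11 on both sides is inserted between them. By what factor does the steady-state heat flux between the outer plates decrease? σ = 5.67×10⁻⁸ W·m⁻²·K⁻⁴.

factor ≈ 6.38

Without shield: q₀ = σΔ(T⁴)/(1/ε₁+1/ε₂−1) with denominator 3.196.
With shield the two gaps are in series; the resistances add: (1/ε₁+1/ε_s−1)+(1/ε_s+1/ε₂−1) = 10.36+10.01 = 20.38.
Heat-flux ratio q₀/q = 20.38/3.196.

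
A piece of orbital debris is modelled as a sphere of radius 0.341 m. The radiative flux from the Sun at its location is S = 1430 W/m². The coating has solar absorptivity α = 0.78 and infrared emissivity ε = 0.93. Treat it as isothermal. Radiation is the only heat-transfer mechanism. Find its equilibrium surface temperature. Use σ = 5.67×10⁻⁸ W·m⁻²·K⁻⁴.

At equilibrium, absorbed power = emitted power.
Absorbing cross-section = πr² = 0.3653 m²; emitting surface = 4πr² = 1.461 m² (ratio 4).
αS·A_cross = εσ·A_surf·T⁴  ⇒  T⁴ = αS/(ε·4σ).
T⁴ = 0.780·1430/(0.93·4·5.67×10⁻⁸) = 5.288×10⁹ K⁴.
T = (5.288×10⁹)^(1/4).

T ≈ 270 K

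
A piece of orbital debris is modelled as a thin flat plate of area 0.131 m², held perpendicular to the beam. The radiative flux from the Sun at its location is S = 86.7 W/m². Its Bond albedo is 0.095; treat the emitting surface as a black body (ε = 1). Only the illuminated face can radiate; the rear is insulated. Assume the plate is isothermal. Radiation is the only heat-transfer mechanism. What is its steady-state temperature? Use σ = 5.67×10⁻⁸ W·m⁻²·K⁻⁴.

T ≈ 193 K

At equilibrium, absorbed power = emitted power.
Absorbing cross-section = A = 0.1310 m²; emitting surface = A = 0.1310 m² (ratio 1).
(1−a)S·A_cross = εσ·A_surf·T⁴  ⇒  T⁴ = (1−a)S/(1σ).
T⁴ = 0.905·86.7/(1·5.67×10⁻⁸) = 1.384×10⁹ K⁴.
T = (1.384×10⁹)^(1/4).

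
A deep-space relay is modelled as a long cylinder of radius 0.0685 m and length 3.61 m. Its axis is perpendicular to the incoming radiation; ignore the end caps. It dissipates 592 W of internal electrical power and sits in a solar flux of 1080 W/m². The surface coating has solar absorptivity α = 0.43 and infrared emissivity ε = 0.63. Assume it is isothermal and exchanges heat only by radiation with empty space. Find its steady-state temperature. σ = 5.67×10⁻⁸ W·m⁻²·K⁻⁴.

At steady state, absorbed solar power + internal power = radiated power.
Absorbed: α·S·A_cross = 0.43·1080·0.4946 = 229.7 W (cross-section 2rL).
Total input = 229.7 + 592 = 821.7 W.
Radiated: εσ·A_surf·T⁴ with A_surf = 2πrL = 1.554 m².
T⁴ = 821.7/(0.63·5.67×10⁻⁸·1.554) = 1.480×10¹⁰ K⁴.

T ≈ 349 K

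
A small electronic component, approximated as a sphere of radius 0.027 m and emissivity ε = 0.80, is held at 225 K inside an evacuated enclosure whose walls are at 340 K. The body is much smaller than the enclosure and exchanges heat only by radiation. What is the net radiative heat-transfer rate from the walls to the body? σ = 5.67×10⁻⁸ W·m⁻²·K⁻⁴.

For a small grey body in a large enclosure: P_net = εσA(T_body⁴ − T_wall⁴).
A = 4πr² = 0.009161 m²; T_body⁴ − T_wall⁴ = 2.563×10⁹ − 1.336×10¹⁰ = -1.080×10¹⁰ K⁴.
|P_net| = 0.80·5.67×10⁻⁸·0.009161·1.080×10¹⁰.

P_net ≈ 4.49 W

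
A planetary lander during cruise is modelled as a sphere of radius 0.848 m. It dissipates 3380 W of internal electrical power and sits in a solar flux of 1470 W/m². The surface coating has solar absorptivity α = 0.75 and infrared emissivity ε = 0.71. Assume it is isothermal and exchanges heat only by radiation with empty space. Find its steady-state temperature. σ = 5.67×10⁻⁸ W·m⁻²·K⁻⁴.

T ≈ 356 K

At steady state, absorbed solar power + internal power = radiated power.
Absorbed: α·S·A_cross = 0.75·1470·2.259 = 2491 W (cross-section πr²).
Total input = 2491 + 3380 = 5871 W.
Radiated: εσ·A_surf·T⁴ with A_surf = 4πr² = 9.037 m².
T⁴ = 5871/(0.71·5.67×10⁻⁸·9.037) = 1.614×10¹⁰ K⁴.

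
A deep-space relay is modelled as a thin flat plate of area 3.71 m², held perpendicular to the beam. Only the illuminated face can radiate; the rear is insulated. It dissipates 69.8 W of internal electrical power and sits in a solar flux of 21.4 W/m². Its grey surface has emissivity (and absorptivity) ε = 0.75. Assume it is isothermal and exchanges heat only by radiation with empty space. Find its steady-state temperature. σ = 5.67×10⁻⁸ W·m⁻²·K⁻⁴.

At steady state, absorbed solar power + internal power = radiated power.
Absorbed: α·S·A_cross = 0.75·21.4·3.710 = 59.55 W (cross-section A).
Total input = 59.55 + 69.8 = 129.3 W.
Radiated: εσ·A_surf·T⁴ with A_surf = A = 3.710 m².
T⁴ = 129.3/(0.75·5.67×10⁻⁸·3.710) = 8.198×10⁸ K⁴.

T ≈ 169 K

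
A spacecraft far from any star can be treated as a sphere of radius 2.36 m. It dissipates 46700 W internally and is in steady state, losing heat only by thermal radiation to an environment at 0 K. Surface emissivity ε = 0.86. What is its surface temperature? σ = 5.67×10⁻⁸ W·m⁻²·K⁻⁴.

T ≈ 342 K

Steady state: internal power = radiated power, P = εσA T⁴.
Radiating area A = 4πr² = 69.99 m².
T⁴ = P/(εσA) = 46700/(0.86·5.67×10⁻⁸·69.99) = 1.368×10¹⁰ K⁴.
T = (1.368×10¹⁰)^(1/4).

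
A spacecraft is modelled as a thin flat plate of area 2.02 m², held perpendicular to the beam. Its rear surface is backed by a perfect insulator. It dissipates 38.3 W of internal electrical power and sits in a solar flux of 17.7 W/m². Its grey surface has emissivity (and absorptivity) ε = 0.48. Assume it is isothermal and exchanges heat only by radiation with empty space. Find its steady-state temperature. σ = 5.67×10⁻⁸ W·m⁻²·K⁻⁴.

T ≈ 178 K

At steady state, absorbed solar power + internal power = radiated power.
Absorbed: α·S·A_cross = 0.48·17.7·2.020 = 17.16 W (cross-section A).
Total input = 17.16 + 38.3 = 55.46 W.
Radiated: εσ·A_surf·T⁴ with A_surf = A = 2.020 m².
T⁴ = 55.46/(0.48·5.67×10⁻⁸·2.020) = 1.009×10⁹ K⁴.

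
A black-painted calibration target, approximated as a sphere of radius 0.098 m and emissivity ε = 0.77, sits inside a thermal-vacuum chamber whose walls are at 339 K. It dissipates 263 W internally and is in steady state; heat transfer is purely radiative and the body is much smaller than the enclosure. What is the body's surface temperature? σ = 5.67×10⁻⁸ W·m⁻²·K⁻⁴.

For a small grey body in a large enclosure, net radiated power = εσA(T⁴ − T_w⁴).
Steady state: P = εσA(T⁴ − T_w⁴) with A = 4πr² = 0.1207 m².
T⁴ = P/(εσA) + T_w⁴ = 263/(0.77·5.67×10⁻⁸·0.1207) + (339)⁴
    = 4.991×10¹⁰ + 1.321×10¹⁰ = 6.312×10¹⁰ K⁴.

T ≈ 501 K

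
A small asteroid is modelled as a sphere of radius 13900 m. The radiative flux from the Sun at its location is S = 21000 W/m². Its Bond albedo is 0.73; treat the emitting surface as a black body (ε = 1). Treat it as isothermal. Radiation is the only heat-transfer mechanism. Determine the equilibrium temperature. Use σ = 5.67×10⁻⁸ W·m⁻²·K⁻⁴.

T ≈ 398 K

At equilibrium, absorbed power = emitted power.
Absorbing cross-section = πr² = 6.070×10⁸ m²; emitting surface = 4πr² = 2.428×10⁹ m² (ratio 4).
(1−a)S·A_cross = εσ·A_surf·T⁴  ⇒  T⁴ = (1−a)S/(4σ).
T⁴ = 0.270·21000/(4·5.67×10⁻⁸) = 2.500×10¹⁰ K⁴.
T = (2.500×10¹⁰)^(1/4).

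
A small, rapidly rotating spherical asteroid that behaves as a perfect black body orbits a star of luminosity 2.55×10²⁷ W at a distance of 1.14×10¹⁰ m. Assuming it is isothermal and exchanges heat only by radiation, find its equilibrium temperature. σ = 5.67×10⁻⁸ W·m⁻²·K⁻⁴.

T ≈ 1620 K

First find the stellar flux at distance d: S = L/(4πd²) = 2.55×10²⁷/(4π·(1.14×10¹⁰)²) = 1.561×10⁶ W/m².
For an isothermal sphere, absorbed (1−a)S·πr² = emitted σ·4πr²·T⁴, so T⁴ = (1−a)S/(4σ).
T⁴ = 1.00·1.561×10⁶/(4·5.67×10⁻⁸) = 6.885×10¹² K⁴.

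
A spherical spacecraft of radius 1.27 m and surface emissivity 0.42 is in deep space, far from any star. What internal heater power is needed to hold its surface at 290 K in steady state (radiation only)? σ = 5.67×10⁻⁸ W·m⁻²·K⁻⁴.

P = εσ·4πr²·T⁴.
4πr² = 20.27 m²; T⁴ = 7.073×10⁹ K⁴.
P = 0.42·5.67×10⁻⁸·20.27·7.073×10⁹.

P ≈ 3410 W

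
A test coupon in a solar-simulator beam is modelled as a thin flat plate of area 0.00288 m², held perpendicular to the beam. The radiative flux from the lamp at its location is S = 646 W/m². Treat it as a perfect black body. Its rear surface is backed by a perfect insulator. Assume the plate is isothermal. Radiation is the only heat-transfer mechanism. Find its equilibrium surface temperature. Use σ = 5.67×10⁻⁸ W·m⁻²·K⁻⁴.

At equilibrium, absorbed power = emitted power.
Absorbing cross-section = A = 0.002880 m²; emitting surface = A = 0.002880 m² (ratio 1).
S·A_cross = εσ·A_surf·T⁴  ⇒  T⁴ = S/(1σ).
T⁴ = 1.00·646/(1·5.67×10⁻⁸) = 1.139×10¹⁰ K⁴.
T = (1.139×10¹⁰)^(1/4).

T ≈ 327 K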